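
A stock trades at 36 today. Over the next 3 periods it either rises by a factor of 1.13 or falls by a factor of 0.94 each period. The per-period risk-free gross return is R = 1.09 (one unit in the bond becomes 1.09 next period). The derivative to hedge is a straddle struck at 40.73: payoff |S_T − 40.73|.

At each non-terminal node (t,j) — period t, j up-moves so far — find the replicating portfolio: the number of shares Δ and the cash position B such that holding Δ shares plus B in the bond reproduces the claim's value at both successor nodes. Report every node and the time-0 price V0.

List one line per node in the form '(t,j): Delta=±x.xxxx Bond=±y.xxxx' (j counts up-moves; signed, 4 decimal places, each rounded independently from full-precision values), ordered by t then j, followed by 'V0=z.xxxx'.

(0,0): Delta=0.5426 Bond=-14.0533
(1,0): Delta=-0.4412 Bond=17.9739
(1,1): Delta=0.7608 Bond=-24.1960
(2,0): Delta=-1.0000 Bond=37.3670
(2,1): Delta=-0.3172 Bond=14.8515
(2,2): Delta=1.0000 Bond=-37.3670
V0=5.4808

Risk-neutral probability p* = (R−d)/(u−d) = (1.09−0.94)/(1.13−0.94) = 0.7895.
Terminal values V(3,·): V(3,0)=10.8290, V(3,1)=4.7852, V(3,2)=2.4803, V(3,3)=11.2143
(2,0): S=31.8096. Δ = (V_up−V_dn)/(S_up−S_dn) = (4.7852−10.8290)/(35.9448−29.9010) = -1.0000. V = [p*·4.7852 + (1−p*)·10.8290]/1.09 = 5.5574. B = V − Δ·S = 37.3670.
(2,1): S=38.2392. Δ = (V_up−V_dn)/(S_up−S_dn) = (2.4803−4.7852)/(43.2103−35.9448) = -0.3172. V = [p*·2.4803 + (1−p*)·4.7852]/1.09 = 2.7207. B = V − Δ·S = 14.8515.
(2,2): S=45.9684. Δ = (V_up−V_dn)/(S_up−S_dn) = (11.2143−2.4803)/(51.9443−43.2103) = 1.0000. V = [p*·11.2143 + (1−p*)·2.4803]/1.09 = 8.6014. B = V − Δ·S = -37.3670.
(1,0): S=33.8400. Δ = (V_up−V_dn)/(S_up−S_dn) = (2.7207−5.5574)/(38.2392−31.8096) = -0.4412. V = [p*·2.7207 + (1−p*)·5.5574]/1.09 = 3.0439. B = V − Δ·S = 17.9739.
(1,1): S=40.6800. Δ = (V_up−V_dn)/(S_up−S_dn) = (8.6014−2.7207)/(45.9684−38.2392) = 0.7608. V = [p*·8.6014 + (1−p*)·2.7207]/1.09 = 6.7554. B = V − Δ·S = -24.1960.
(0,0): S=36.0000. Δ = (V_up−V_dn)/(S_up−S_dn) = (6.7554−3.0439)/(40.6800−33.8400) = 0.5426. V = [p*·6.7554 + (1−p*)·3.0439]/1.09 = 5.4808. B = V − Δ·S = -14.0533.
Root portfolio cost Δ·36+B reproduces V0=5.4808.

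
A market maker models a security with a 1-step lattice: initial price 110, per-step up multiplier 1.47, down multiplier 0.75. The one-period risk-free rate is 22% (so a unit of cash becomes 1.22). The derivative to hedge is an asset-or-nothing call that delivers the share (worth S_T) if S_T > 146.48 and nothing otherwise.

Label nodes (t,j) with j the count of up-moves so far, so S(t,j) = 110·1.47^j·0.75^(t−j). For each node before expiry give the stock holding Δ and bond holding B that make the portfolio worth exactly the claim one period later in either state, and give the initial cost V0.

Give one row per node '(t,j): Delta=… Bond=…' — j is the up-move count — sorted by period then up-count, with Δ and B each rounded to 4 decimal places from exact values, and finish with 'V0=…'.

(0,0): Delta=2.0417 Bond=-138.0635
V0=86.5198

Risk-neutral probability p* = (R−d)/(u−d) = (1.22−0.75)/(1.47−0.75) = 0.6528.
Payoff layer (t=1): V(1,0)=0.0000, V(1,1)=161.7000
(0,0): S=110.0000. Δ = (V_up−V_dn)/(S_up−S_dn) = (161.7000−0.0000)/(161.7000−82.5000) = 2.0417. V = [p*·161.7000 + (1−p*)·0.0000]/1.22 = 86.5198. B = V − Δ·S = -138.0635.
The time-0 hedge costs 86.5198, which is the no-arbitrage price.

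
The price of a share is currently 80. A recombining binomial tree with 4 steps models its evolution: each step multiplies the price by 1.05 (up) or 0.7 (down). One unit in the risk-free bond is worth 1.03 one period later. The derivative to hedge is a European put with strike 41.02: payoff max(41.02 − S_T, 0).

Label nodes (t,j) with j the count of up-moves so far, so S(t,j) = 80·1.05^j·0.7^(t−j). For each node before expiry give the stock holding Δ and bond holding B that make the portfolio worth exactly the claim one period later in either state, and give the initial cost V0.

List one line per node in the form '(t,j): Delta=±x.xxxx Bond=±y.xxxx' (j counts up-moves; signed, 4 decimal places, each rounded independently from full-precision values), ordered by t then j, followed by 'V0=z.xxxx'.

(0,0): Delta=-0.0037 Bond=0.3073
(1,0): Delta=-0.0648 Bond=3.7341
(1,1): Delta=-0.0013 Bond=0.1094
(2,0): Delta=-0.8533 Bond=34.7584
(2,1): Delta=-0.0329 Bond=1.9727
(2,2): Delta=0.0000 Bond=0.0000
(3,0): Delta=-1.0000 Bond=39.8252
(3,1): Delta=-0.8474 Bond=35.5573
(3,2): Delta=0.0000 Bond=0.0000
(3,3): Delta=0.0000 Bond=0.0000
V0=0.0078

No-arbitrage ⇒ martingale measure with p* = (R−d)/(u−d) = 0.9429.
Payoff layer (t=4): V(4,0)=21.8120, V(4,1)=12.2080, V(4,2)=0.0000, V(4,3)=0.0000, V(4,4)=0.0000
Node (3,0) S=27.4400: V=(p*·12.2080+(1−p*)·21.8120)/1.03=12.3852; Δ=(12.2080−21.8120)/(28.8120−19.2080)=-1.0000; B=V−Δ·S=39.8252
Node (3,1) S=41.1600: V=(p*·0.0000+(1−p*)·12.2080)/1.03=0.6773; Δ=(0.0000−12.2080)/(43.2180−28.8120)=-0.8474; B=V−Δ·S=35.5573
Node (3,2) S=61.7400: V=(p*·0.0000+(1−p*)·0.0000)/1.03=0.0000; Δ=(0.0000−0.0000)/(64.8270−43.2180)=0.0000; B=V−Δ·S=0.0000
Node (3,3) S=92.6100: V=(p*·0.0000+(1−p*)·0.0000)/1.03=0.0000; Δ=(0.0000−0.0000)/(97.2405−64.8270)=0.0000; B=V−Δ·S=0.0000
Node (2,0) S=39.2000: V=(p*·0.6773+(1−p*)·12.3852)/1.03=1.3071; Δ=(0.6773−12.3852)/(41.1600−27.4400)=-0.8533; B=V−Δ·S=34.7584
Node (2,1) S=58.8000: V=(p*·0.0000+(1−p*)·0.6773)/1.03=0.0376; Δ=(0.0000−0.6773)/(61.7400−41.1600)=-0.0329; B=V−Δ·S=1.9727
Node (2,2) S=88.2000: V=(p*·0.0000+(1−p*)·0.0000)/1.03=0.0000; Δ=(0.0000−0.0000)/(92.6100−61.7400)=0.0000; B=V−Δ·S=0.0000
Node (1,0) S=56.0000: V=(p*·0.0376+(1−p*)·1.3071)/1.03=0.1069; Δ=(0.0376−1.3071)/(58.8000−39.2000)=-0.0648; B=V−Δ·S=3.7341
Node (1,1) S=84.0000: V=(p*·0.0000+(1−p*)·0.0376)/1.03=0.0021; Δ=(0.0000−0.0376)/(88.2000−58.8000)=-0.0013; B=V−Δ·S=0.1094
Node (0,0) S=80.0000: V=(p*·0.0021+(1−p*)·0.1069)/1.03=0.0078; Δ=(0.0021−0.1069)/(84.0000−56.0000)=-0.0037; B=V−Δ·S=0.3073
The time-0 hedge costs 0.0078, which is the no-arbitrage price.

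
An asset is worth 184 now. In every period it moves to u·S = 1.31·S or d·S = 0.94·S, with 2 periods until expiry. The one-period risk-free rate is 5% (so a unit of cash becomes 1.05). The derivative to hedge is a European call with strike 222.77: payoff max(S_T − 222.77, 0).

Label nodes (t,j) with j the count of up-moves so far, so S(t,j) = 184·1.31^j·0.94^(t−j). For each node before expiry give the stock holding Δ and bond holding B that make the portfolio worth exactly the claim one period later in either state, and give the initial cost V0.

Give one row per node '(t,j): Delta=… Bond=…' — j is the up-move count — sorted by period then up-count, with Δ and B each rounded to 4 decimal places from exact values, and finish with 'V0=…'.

(0,0): Delta=0.4083 Bond=-66.2371
(1,0): Delta=0.0595 Bond=-9.2127
(1,1): Delta=1.0000 Bond=-212.1619
V0=8.8981

No-arbitrage ⇒ martingale measure with p* = (R−d)/(u−d) = 0.2973.
Terminal payoffs: V(2,0)=0.0000, V(2,1)=3.8076, V(2,2)=92.9924
  t=1,j=0: stock 172.9600 → up 226.5776 (V=3.8076), down 162.5824 (V=0.0000). Price 1.0781; hedge Δ=0.0595, bond B=-9.2127.
  t=1,j=1: stock 241.0400 → up 315.7624 (V=92.9924), down 226.5776 (V=3.8076). Price 28.8781; hedge Δ=1.0000, bond B=-212.1619.
  t=0,j=0: stock 184.0000 → up 241.0400 (V=28.8781), down 172.9600 (V=1.0781). Price 8.8981; hedge Δ=0.4083, bond B=-66.2371.
Root portfolio cost Δ·184+B reproduces V0=8.8981.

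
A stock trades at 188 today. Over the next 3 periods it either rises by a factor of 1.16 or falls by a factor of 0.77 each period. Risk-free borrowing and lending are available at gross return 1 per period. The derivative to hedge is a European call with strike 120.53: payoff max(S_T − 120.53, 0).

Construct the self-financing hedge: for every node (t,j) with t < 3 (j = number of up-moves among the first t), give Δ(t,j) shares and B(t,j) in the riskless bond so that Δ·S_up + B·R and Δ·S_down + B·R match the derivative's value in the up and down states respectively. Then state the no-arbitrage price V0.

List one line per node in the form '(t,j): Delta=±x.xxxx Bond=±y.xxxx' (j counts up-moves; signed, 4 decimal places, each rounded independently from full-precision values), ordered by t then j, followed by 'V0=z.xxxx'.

The replicating-portfolio and risk-neutral prices coincide; use p* = (1−0.77)/(1.16−0.77) = 0.5897 for the latter.
Terminal payoffs: V(3,0)=0.0000, V(3,1)=8.7696, V(3,2)=74.2591, V(3,3)=172.9184
(2,0): S=111.4652. Δ = (V_up−V_dn)/(S_up−S_dn) = (8.7696−0.0000)/(129.2996−85.8282) = 0.2017. V = [p*·8.7696 + (1−p*)·0.0000]/1 = 5.1718. B = V − Δ·S = -17.3144.
(2,1): S=167.9216. Δ = (V_up−V_dn)/(S_up−S_dn) = (74.2591−8.7696)/(194.7891−129.2996) = 1.0000. V = [p*·74.2591 + (1−p*)·8.7696]/1 = 47.3916. B = V − Δ·S = -120.5300.
(2,2): S=252.9728. Δ = (V_up−V_dn)/(S_up−S_dn) = (172.9184−74.2591)/(293.4484−194.7891) = 1.0000. V = [p*·172.9184 + (1−p*)·74.2591]/1 = 132.4428. B = V − Δ·S = -120.5300.
(1,0): S=144.7600. Δ = (V_up−V_dn)/(S_up−S_dn) = (47.3916−5.1718)/(167.9216−111.4652) = 0.7478. V = [p*·47.3916 + (1−p*)·5.1718]/1 = 30.0707. B = V − Δ·S = -78.1851.
(1,1): S=218.0800. Δ = (V_up−V_dn)/(S_up−S_dn) = (132.4428−47.3916)/(252.9728−167.9216) = 1.0000. V = [p*·132.4428 + (1−p*)·47.3916]/1 = 97.5500. B = V − Δ·S = -120.5300.
(0,0): S=188.0000. Δ = (V_up−V_dn)/(S_up−S_dn) = (97.5500−30.0707)/(218.0800−144.7600) = 0.9203. V = [p*·97.5500 + (1−p*)·30.0707]/1 = 69.8662. B = V − Δ·S = -103.1577.
Self-financing check: at every node Δ·S+B equals the discounted successor values.

(0,0): Delta=0.9203 Bond=-103.1577
(1,0): Delta=0.7478 Bond=-78.1851
(1,1): Delta=1.0000 Bond=-120.5300
(2,0): Delta=0.2017 Bond=-17.3144
(2,1): Delta=1.0000 Bond=-120.5300
(2,2): Delta=1.0000 Bond=-120.5300
V0=69.8662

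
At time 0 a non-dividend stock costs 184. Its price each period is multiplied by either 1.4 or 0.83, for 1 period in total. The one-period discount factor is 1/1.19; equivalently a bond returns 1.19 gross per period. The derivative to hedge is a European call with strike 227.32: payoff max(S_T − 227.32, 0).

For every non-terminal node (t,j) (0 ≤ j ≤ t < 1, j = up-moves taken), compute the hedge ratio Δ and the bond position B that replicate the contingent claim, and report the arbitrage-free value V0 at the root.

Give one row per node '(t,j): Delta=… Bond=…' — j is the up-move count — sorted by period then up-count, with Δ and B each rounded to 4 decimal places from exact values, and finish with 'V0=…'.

Risk-neutral probability p* = (R−d)/(u−d) = (1.19−0.83)/(1.4−0.83) = 0.6316.
Terminal values V(1,·): V(1,0)=0.0000, V(1,1)=30.2800
(0,0): S=184.0000. Δ = (V_up−V_dn)/(S_up−S_dn) = (30.2800−0.0000)/(257.6000−152.7200) = 0.2887. V = [p*·30.2800 + (1−p*)·0.0000]/1.19 = 16.0708. B = V − Δ·S = -37.0520.
Check: Δ(0,0)·S0 + B(0,0) = 16.0708 = V0.

(0,0): Delta=0.2887 Bond=-37.0520
V0=16.0708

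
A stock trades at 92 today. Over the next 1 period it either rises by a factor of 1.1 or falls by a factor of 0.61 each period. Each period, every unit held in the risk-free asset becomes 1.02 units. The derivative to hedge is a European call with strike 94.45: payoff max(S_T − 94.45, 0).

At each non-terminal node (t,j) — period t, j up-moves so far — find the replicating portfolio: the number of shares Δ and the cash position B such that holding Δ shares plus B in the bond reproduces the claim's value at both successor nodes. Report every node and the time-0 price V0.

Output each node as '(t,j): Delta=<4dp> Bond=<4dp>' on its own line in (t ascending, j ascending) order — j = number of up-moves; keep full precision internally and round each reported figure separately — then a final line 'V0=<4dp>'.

Risk-neutral probability p* = (R−d)/(u−d) = (1.02−0.61)/(1.1−0.61) = 0.8367.
At expiry t=1: V(1,0)=0.0000, V(1,1)=6.7500
Node (0,0) S=92.0000: V=(p*·6.7500+(1−p*)·0.0000)/1.02=5.5372; Δ=(6.7500−0.0000)/(101.2000−56.1200)=0.1497; B=V−Δ·S=-8.2383
The time-0 hedge costs 5.5372, which is the no-arbitrage price.

(0,0): Delta=0.1497 Bond=-8.2383
V0=5.5372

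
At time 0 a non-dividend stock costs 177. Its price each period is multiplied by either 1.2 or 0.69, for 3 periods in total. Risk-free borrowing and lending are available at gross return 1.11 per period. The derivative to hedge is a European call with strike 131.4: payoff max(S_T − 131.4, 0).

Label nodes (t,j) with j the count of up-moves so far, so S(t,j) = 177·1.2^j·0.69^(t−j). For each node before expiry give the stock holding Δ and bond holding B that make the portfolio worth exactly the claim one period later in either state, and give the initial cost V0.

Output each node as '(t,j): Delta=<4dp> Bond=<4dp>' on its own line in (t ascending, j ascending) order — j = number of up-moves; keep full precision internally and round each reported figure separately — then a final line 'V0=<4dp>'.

(0,0): Delta=0.9088 Bond=-77.9464
(1,0): Delta=0.5297 Bond=-40.2116
(1,1): Delta=0.9556 Bond=-96.4439
(2,0): Delta=0.0000 Bond=0.0000
(2,1): Delta=0.5949 Bond=-54.1996
(2,2): Delta=1.0000 Bond=-118.3784
V0=82.9191

The replicating-portfolio and risk-neutral prices coincide; use p* = (1.11−0.69)/(1.2−0.69) = 0.8235 for the latter.
Payoff layer (t=3): V(3,0)=0.0000, V(3,1)=0.0000, V(3,2)=44.4672, V(3,3)=174.4560
Node (2,0) S=84.2697: V=(p*·0.0000+(1−p*)·0.0000)/1.11=0.0000; Δ=(0.0000−0.0000)/(101.1236−58.1461)=0.0000; B=V−Δ·S=0.0000
Node (2,1) S=146.5560: V=(p*·44.4672+(1−p*)·0.0000)/1.11=32.9910; Δ=(44.4672−0.0000)/(175.8672−101.1236)=0.5949; B=V−Δ·S=-54.1996
Node (2,2) S=254.8800: V=(p*·174.4560+(1−p*)·44.4672)/1.11=136.5016; Δ=(174.4560−44.4672)/(305.8560−175.8672)=1.0000; B=V−Δ·S=-118.3784
Node (1,0) S=122.1300: V=(p*·32.9910+(1−p*)·0.0000)/1.11=24.4767; Δ=(32.9910−0.0000)/(146.5560−84.2697)=0.5297; B=V−Δ·S=-40.2116
Node (1,1) S=212.4000: V=(p*·136.5016+(1−p*)·32.9910)/1.11=106.5181; Δ=(136.5016−32.9910)/(254.8800−146.5560)=0.9556; B=V−Δ·S=-96.4439
Node (0,0) S=177.0000: V=(p*·106.5181+(1−p*)·24.4767)/1.11=82.9191; Δ=(106.5181−24.4767)/(212.4000−122.1300)=0.9088; B=V−Δ·S=-77.9464
Each (Δ,B) replicates both successor values, so the strategy is self-financing and V0 is arbitrage-free.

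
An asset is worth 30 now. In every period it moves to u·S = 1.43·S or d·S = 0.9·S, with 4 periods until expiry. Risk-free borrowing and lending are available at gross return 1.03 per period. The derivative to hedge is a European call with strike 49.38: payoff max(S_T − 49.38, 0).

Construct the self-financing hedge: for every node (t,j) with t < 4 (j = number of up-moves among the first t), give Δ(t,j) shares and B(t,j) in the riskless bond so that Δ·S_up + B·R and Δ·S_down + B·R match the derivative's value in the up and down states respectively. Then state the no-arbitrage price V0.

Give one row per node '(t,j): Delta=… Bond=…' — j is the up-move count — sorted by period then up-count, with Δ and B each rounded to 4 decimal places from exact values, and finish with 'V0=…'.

(0,0): Delta=0.2764 Bond=-6.8206
(1,0): Delta=0.1236 Bond=-2.8978
(1,1): Delta=0.5725 Bond=-19.7251
(2,0): Delta=0.0058 Bond=-0.1221
(2,1): Delta=0.3517 Bond=-11.7926
(2,2): Delta=1.0000 Bond=-46.5454
(3,0): Delta=0.0000 Bond=0.0000
(3,1): Delta=0.0169 Bond=-0.5128
(3,2): Delta=1.0000 Bond=-47.9417
(3,3): Delta=1.0000 Bond=-47.9417
V0=1.4720

No-arbitrage ⇒ martingale measure with p* = (R−d)/(u−d) = 0.2453.
Payoff layer (t=4): V(4,0)=0.0000, V(4,1)=0.0000, V(4,2)=0.3111, V(4,3)=29.5736, V(4,4)=76.0685
Node (3,0) S=21.8700: V=(p*·0.0000+(1−p*)·0.0000)/1.03=0.0000; Δ=(0.0000−0.0000)/(31.2741−19.6830)=0.0000; B=V−Δ·S=0.0000
Node (3,1) S=34.7490: V=(p*·0.3111+(1−p*)·0.0000)/1.03=0.0741; Δ=(0.3111−0.0000)/(49.6911−31.2741)=0.0169; B=V−Δ·S=-0.5128
Node (3,2) S=55.2123: V=(p*·29.5736+(1−p*)·0.3111)/1.03=7.2706; Δ=(29.5736−0.3111)/(78.9536−49.6911)=1.0000; B=V−Δ·S=-47.9417
Node (3,3) S=87.7262: V=(p*·76.0685+(1−p*)·29.5736)/1.03=39.7845; Δ=(76.0685−29.5736)/(125.4485−78.9536)=1.0000; B=V−Δ·S=-47.9417
Node (2,0) S=24.3000: V=(p*·0.0741+(1−p*)·0.0000)/1.03=0.0176; Δ=(0.0741−0.0000)/(34.7490−21.8700)=0.0058; B=V−Δ·S=-0.1221
Node (2,1) S=38.6100: V=(p*·7.2706+(1−p*)·0.0741)/1.03=1.7857; Δ=(7.2706−0.0741)/(55.2123−34.7490)=0.3517; B=V−Δ·S=-11.7926
Node (2,2) S=61.3470: V=(p*·39.7845+(1−p*)·7.2706)/1.03=14.8016; Δ=(39.7845−7.2706)/(87.7262−55.2123)=1.0000; B=V−Δ·S=-46.5454
Node (1,0) S=27.0000: V=(p*·1.7857+(1−p*)·0.0176)/1.03=0.4382; Δ=(1.7857−0.0176)/(38.6100−24.3000)=0.1236; B=V−Δ·S=-2.8978
Node (1,1) S=42.9000: V=(p*·14.8016+(1−p*)·1.7857)/1.03=4.8333; Δ=(14.8016−1.7857)/(61.3470−38.6100)=0.5725; B=V−Δ·S=-19.7251
Node (0,0) S=30.0000: V=(p*·4.8333+(1−p*)·0.4382)/1.03=1.4720; Δ=(4.8333−0.4382)/(42.9000−27.0000)=0.2764; B=V−Δ·S=-6.8206
Check: Δ(0,0)·S0 + B(0,0) = 1.4720 = V0.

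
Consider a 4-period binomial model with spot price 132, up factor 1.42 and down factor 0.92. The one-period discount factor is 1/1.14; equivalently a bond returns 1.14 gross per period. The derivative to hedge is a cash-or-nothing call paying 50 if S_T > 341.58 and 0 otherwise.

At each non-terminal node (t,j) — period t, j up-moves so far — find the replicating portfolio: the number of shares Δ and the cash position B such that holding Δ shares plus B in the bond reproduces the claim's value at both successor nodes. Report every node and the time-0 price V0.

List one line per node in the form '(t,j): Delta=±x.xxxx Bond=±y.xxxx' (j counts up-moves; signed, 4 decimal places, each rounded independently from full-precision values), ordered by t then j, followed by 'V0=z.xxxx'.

(0,0): Delta=0.1663 Bond=-15.1949
(1,0): Delta=0.1227 Bond=-12.0221
(1,1): Delta=0.2023 Bond=-24.0679
(2,0): Delta=0.0000 Bond=0.0000
(2,1): Delta=0.2238 Bond=-31.1480
(2,2): Delta=0.1846 Bond=-22.7147
(3,0): Delta=0.0000 Bond=0.0000
(3,1): Delta=0.0000 Bond=0.0000
(3,2): Delta=0.4084 Bond=-80.7018
(3,3): Delta=0.0000 Bond=43.8596
V0=6.7584

Risk-neutral probability p* = (R−d)/(u−d) = (1.14−0.92)/(1.42−0.92) = 0.4400.
Terminal payoffs: V(4,0)=0.0000, V(4,1)=0.0000, V(4,2)=0.0000, V(4,3)=50.0000, V(4,4)=50.0000
(3,0): S=102.7868. Δ = (V_up−V_dn)/(S_up−S_dn) = (0.0000−0.0000)/(145.9573−94.5639) = 0.0000. V = [p*·0.0000 + (1−p*)·0.0000]/1.14 = 0.0000. B = V − Δ·S = 0.0000.
(3,1): S=158.6492. Δ = (V_up−V_dn)/(S_up−S_dn) = (0.0000−0.0000)/(225.2819−145.9573) = 0.0000. V = [p*·0.0000 + (1−p*)·0.0000]/1.14 = 0.0000. B = V − Δ·S = 0.0000.
(3,2): S=244.8716. Δ = (V_up−V_dn)/(S_up−S_dn) = (50.0000−0.0000)/(347.7177−225.2819) = 0.4084. V = [p*·50.0000 + (1−p*)·0.0000]/1.14 = 19.2982. B = V − Δ·S = -80.7018.
(3,3): S=377.9540. Δ = (V_up−V_dn)/(S_up−S_dn) = (50.0000−50.0000)/(536.6947−347.7177) = 0.0000. V = [p*·50.0000 + (1−p*)·50.0000]/1.14 = 43.8596. B = V − Δ·S = 43.8596.
(2,0): S=111.7248. Δ = (V_up−V_dn)/(S_up−S_dn) = (0.0000−0.0000)/(158.6492−102.7868) = 0.0000. V = [p*·0.0000 + (1−p*)·0.0000]/1.14 = 0.0000. B = V − Δ·S = 0.0000.
(2,1): S=172.4448. Δ = (V_up−V_dn)/(S_up−S_dn) = (19.2982−0.0000)/(244.8716−158.6492) = 0.2238. V = [p*·19.2982 + (1−p*)·0.0000]/1.14 = 7.4484. B = V − Δ·S = -31.1480.
(2,2): S=266.1648. Δ = (V_up−V_dn)/(S_up−S_dn) = (43.8596−19.2982)/(377.9540−244.8716) = 0.1846. V = [p*·43.8596 + (1−p*)·19.2982]/1.14 = 26.4081. B = V − Δ·S = -22.7147.
(1,0): S=121.4400. Δ = (V_up−V_dn)/(S_up−S_dn) = (7.4484−0.0000)/(172.4448−111.7248) = 0.1227. V = [p*·7.4484 + (1−p*)·0.0000]/1.14 = 2.8748. B = V − Δ·S = -12.0221.
(1,1): S=187.4400. Δ = (V_up−V_dn)/(S_up−S_dn) = (26.4081−7.4484)/(266.1648−172.4448) = 0.2023. V = [p*·26.4081 + (1−p*)·7.4484]/1.14 = 13.8515. B = V − Δ·S = -24.0679.
(0,0): S=132.0000. Δ = (V_up−V_dn)/(S_up−S_dn) = (13.8515−2.8748)/(187.4400−121.4400) = 0.1663. V = [p*·13.8515 + (1−p*)·2.8748]/1.14 = 6.7584. B = V − Δ·S = -15.1949.
The time-0 hedge costs 6.7584, which is the no-arbitrage price.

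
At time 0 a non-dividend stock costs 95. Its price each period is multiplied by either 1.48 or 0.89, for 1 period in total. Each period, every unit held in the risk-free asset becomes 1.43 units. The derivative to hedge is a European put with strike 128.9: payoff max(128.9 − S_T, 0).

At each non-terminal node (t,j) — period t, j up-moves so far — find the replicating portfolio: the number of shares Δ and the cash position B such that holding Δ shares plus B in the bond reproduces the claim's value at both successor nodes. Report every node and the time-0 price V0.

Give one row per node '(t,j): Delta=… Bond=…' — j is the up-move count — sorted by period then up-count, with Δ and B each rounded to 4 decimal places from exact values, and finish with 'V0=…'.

Since d<R<u, set p* = (R−d)/(u−d) = 0.9153; price each node as the discounted p*-expectation of its children.
Terminal payoffs: V(1,0)=44.3500, V(1,1)=0.0000
(0,0): S=95.0000. Δ = (V_up−V_dn)/(S_up−S_dn) = (0.0000−44.3500)/(140.6000−84.5500) = -0.7913. V = [p*·0.0000 + (1−p*)·44.3500]/1.43 = 2.6283. B = V − Δ·S = 77.7978.
Each (Δ,B) replicates both successor values, so the strategy is self-financing and V0 is arbitrage-free.

(0,0): Delta=-0.7913 Bond=77.7978
V0=2.6283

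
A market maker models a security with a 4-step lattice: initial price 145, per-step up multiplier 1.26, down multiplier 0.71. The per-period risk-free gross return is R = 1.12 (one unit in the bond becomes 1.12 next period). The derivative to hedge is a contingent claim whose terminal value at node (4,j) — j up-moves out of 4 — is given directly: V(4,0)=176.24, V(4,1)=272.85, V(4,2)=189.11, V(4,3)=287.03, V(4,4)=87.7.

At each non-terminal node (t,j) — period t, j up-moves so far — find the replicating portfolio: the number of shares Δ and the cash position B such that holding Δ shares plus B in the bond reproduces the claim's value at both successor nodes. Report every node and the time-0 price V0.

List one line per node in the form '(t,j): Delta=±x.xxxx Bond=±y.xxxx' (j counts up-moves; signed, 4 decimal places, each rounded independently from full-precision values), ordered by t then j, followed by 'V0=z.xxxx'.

(0,0): Delta=-0.4602 Bond=195.8382
(1,0): Delta=0.4068 Bond=130.0819
(1,1): Delta=-0.6270 Bond=249.8167
(2,0): Delta=-0.8402 Bond=236.8439
(2,1): Delta=0.6468 Bond=114.5666
(2,2): Delta=-0.8721 Bond=336.2141
(3,0): Delta=3.3847 Bond=46.0047
(3,1): Delta=-1.6532 Bond=340.1346
(3,2): Delta=1.0893 Bond=55.9859
(3,3): Delta=-1.2495 Bond=486.0240
V0=129.1114

Since d<R<u, set p* = (R−d)/(u−d) = 0.7455; price each node as the discounted p*-expectation of its children.
Payoff layer (t=4): V(4,0)=176.2400, V(4,1)=272.8500, V(4,2)=189.1100, V(4,3)=287.0300, V(4,4)=87.7000
Node (3,0) S=51.8971: V=(p*·272.8500+(1−p*)·176.2400)/1.12=221.6593; Δ=(272.8500−176.2400)/(65.3903−36.8469)=3.3847; B=V−Δ·S=46.0047
Node (3,1) S=92.0991: V=(p*·189.1100+(1−p*)·272.8500)/1.12=187.8800; Δ=(189.1100−272.8500)/(116.0448−65.3903)=-1.6532; B=V−Δ·S=340.1346
Node (3,2) S=163.4434: V=(p*·287.0300+(1−p*)·189.1100)/1.12=234.0222; Δ=(287.0300−189.1100)/(205.9387−116.0448)=1.0893; B=V−Δ·S=55.9859
Node (3,3) S=290.0545: V=(p*·87.7000+(1−p*)·287.0300)/1.12=123.6058; Δ=(87.7000−287.0300)/(365.4687−205.9387)=-1.2495; B=V−Δ·S=486.0240
Node (2,0) S=73.0945: V=(p*·187.8800+(1−p*)·221.6593)/1.12=175.4271; Δ=(187.8800−221.6593)/(92.0991−51.8971)=-0.8402; B=V−Δ·S=236.8439
Node (2,1) S=129.7170: V=(p*·234.0222+(1−p*)·187.8800)/1.12=198.4616; Δ=(234.0222−187.8800)/(163.4434−92.0991)=0.6468; B=V−Δ·S=114.5666
Node (2,2) S=230.2020: V=(p*·123.6058+(1−p*)·234.0222)/1.12=135.4570; Δ=(123.6058−234.0222)/(290.0545−163.4434)=-0.8721; B=V−Δ·S=336.2141
Node (1,0) S=102.9500: V=(p*·198.4616+(1−p*)·175.4271)/1.12=171.9627; Δ=(198.4616−175.4271)/(129.7170−73.0945)=0.4068; B=V−Δ·S=130.0819
Node (1,1) S=182.7000: V=(p*·135.4570+(1−p*)·198.4616)/1.12=135.2630; Δ=(135.4570−198.4616)/(230.2020−129.7170)=-0.6270; B=V−Δ·S=249.8167
Node (0,0) S=145.0000: V=(p*·135.2630+(1−p*)·171.9627)/1.12=129.1114; Δ=(135.2630−171.9627)/(182.7000−102.9500)=-0.4602; B=V−Δ·S=195.8382
The time-0 hedge costs 129.1114, which is the no-arbitrage price.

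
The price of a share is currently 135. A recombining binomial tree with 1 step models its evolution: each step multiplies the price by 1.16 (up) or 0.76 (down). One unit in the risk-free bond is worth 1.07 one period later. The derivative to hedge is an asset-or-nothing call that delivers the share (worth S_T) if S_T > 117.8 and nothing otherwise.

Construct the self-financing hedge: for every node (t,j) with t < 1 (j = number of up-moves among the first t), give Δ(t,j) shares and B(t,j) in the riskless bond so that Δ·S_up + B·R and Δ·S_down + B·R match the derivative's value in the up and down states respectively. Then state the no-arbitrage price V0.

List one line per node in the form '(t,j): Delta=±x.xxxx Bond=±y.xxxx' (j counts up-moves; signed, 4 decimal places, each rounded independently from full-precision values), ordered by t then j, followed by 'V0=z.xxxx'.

No-arbitrage ⇒ martingale measure with p* = (R−d)/(u−d) = 0.7750.
Payoff layer (t=1): V(1,0)=0.0000, V(1,1)=156.6000
Node (0,0) S=135.0000: V=(p*·156.6000+(1−p*)·0.0000)/1.07=113.4252; Δ=(156.6000−0.0000)/(156.6000−102.6000)=2.9000; B=V−Δ·S=-278.0748
Self-financing check: at every node Δ·S+B equals the discounted successor values.

(0,0): Delta=2.9000 Bond=-278.0748
V0=113.4252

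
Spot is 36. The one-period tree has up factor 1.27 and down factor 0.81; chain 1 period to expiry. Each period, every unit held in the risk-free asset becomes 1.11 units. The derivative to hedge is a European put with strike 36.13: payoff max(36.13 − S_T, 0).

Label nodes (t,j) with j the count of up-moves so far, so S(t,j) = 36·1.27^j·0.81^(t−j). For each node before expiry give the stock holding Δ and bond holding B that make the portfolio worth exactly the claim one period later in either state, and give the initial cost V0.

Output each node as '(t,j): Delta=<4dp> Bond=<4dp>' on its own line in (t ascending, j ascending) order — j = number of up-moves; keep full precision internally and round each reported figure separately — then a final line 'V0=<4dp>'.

Since d<R<u, set p* = (R−d)/(u−d) = 0.6522; price each node as the discounted p*-expectation of its children.
Payoff layer (t=1): V(1,0)=6.9700, V(1,1)=0.0000
  t=0,j=0: stock 36.0000 → up 45.7200 (V=0.0000), down 29.1600 (V=6.9700). Price 2.1841; hedge Δ=-0.4209, bond B=17.3363.
Root portfolio cost Δ·36+B reproduces V0=2.1841.

(0,0): Delta=-0.4209 Bond=17.3363
V0=2.1841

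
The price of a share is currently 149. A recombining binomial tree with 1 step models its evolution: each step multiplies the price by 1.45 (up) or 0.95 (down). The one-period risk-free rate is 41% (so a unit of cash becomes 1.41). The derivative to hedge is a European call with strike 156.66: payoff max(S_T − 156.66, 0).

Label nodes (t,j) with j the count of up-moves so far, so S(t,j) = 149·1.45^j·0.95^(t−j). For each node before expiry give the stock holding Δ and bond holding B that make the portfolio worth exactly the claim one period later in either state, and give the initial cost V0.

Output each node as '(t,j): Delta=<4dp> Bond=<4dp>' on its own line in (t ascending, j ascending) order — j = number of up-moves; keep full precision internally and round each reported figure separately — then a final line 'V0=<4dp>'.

(0,0): Delta=0.7972 Bond=-80.0291
V0=38.7509

Under the risk-neutral measure, an up-move has probability p* = (R−d)/(u−d) = 0.9200 and values discount at R = 1.41.
Terminal payoffs: V(1,0)=0.0000, V(1,1)=59.3900
Node (0,0) S=149.0000: V=(p*·59.3900+(1−p*)·0.0000)/1.41=38.7509; Δ=(59.3900−0.0000)/(216.0500−141.5500)=0.7972; B=V−Δ·S=-80.0291
Self-financing check: at every node Δ·S+B equals the discounted successor values.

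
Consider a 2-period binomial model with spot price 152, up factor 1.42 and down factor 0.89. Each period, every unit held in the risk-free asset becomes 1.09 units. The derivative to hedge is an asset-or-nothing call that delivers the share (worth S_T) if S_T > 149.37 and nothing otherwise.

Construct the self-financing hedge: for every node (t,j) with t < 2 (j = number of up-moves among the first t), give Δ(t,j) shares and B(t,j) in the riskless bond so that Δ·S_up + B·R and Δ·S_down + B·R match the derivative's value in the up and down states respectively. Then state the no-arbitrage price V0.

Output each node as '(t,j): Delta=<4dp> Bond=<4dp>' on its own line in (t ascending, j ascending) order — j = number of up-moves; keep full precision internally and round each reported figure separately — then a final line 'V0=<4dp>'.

(0,0): Delta=1.8537 Bond=-169.0523
(1,0): Delta=2.6792 Bond=-295.9440
(1,1): Delta=1.0000 Bond=0.0000
V0=112.7132

No-arbitrage ⇒ martingale measure with p* = (R−d)/(u−d) = 0.3774.
Terminal payoffs: V(2,0)=0.0000, V(2,1)=192.0976, V(2,2)=306.4928
(1,0): S=135.2800. Δ = (V_up−V_dn)/(S_up−S_dn) = (192.0976−0.0000)/(192.0976−120.3992) = 2.6792. V = [p*·192.0976 + (1−p*)·0.0000]/1.09 = 66.5043. B = V − Δ·S = -295.9440.
(1,1): S=215.8400. Δ = (V_up−V_dn)/(S_up−S_dn) = (306.4928−192.0976)/(306.4928−192.0976) = 1.0000. V = [p*·306.4928 + (1−p*)·192.0976]/1.09 = 215.8400. B = V − Δ·S = 0.0000.
(0,0): S=152.0000. Δ = (V_up−V_dn)/(S_up−S_dn) = (215.8400−66.5043)/(215.8400−135.2800) = 1.8537. V = [p*·215.8400 + (1−p*)·66.5043]/1.09 = 112.7132. B = V − Δ·S = -169.0523.
Check: Δ(0,0)·S0 + B(0,0) = 112.7132 = V0.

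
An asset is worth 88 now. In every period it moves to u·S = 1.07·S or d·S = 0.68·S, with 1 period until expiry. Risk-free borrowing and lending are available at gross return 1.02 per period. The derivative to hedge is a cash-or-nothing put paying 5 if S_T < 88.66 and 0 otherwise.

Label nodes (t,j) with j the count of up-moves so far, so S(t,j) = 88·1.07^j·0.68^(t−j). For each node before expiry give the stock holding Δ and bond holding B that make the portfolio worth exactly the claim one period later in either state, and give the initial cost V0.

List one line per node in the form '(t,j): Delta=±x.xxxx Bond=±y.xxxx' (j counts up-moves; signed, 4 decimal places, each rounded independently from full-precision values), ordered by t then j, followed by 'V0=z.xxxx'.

Since d<R<u, set p* = (R−d)/(u−d) = 0.8718; price each node as the discounted p*-expectation of its children.
At expiry t=1: V(1,0)=5.0000, V(1,1)=0.0000
(0,0): S=88.0000. Δ = (V_up−V_dn)/(S_up−S_dn) = (0.0000−5.0000)/(94.1600−59.8400) = -0.1457. V = [p*·0.0000 + (1−p*)·5.0000]/1.02 = 0.6285. B = V − Δ·S = 13.4490.
Self-financing check: at every node Δ·S+B equals the discounted successor values.

(0,0): Delta=-0.1457 Bond=13.4490
V0=0.6285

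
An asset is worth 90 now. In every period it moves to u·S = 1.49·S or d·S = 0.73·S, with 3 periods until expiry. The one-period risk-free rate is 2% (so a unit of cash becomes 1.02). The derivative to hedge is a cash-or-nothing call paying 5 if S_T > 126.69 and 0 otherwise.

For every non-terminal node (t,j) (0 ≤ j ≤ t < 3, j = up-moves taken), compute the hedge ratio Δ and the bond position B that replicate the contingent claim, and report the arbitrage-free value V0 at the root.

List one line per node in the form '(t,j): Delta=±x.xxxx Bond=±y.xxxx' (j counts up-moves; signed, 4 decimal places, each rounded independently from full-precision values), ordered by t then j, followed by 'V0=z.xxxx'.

(0,0): Delta=0.0332 Bond=-1.4499
(1,0): Delta=0.0375 Bond=-1.7614
(1,1): Delta=0.0297 Bond=-1.0209
(2,0): Delta=0.0000 Bond=0.0000
(2,1): Delta=0.0672 Bond=-4.7085
(2,2): Delta=0.0000 Bond=4.9020
V0=1.5345

Under the risk-neutral measure, an up-move has probability p* = (R−d)/(u−d) = 0.3816 and values discount at R = 1.02.
At expiry t=3: V(3,0)=0.0000, V(3,1)=0.0000, V(3,2)=5.0000, V(3,3)=5.0000
Node (2,0) S=47.9610: V=(p*·0.0000+(1−p*)·0.0000)/1.02=0.0000; Δ=(0.0000−0.0000)/(71.4619−35.0115)=0.0000; B=V−Δ·S=0.0000
Node (2,1) S=97.8930: V=(p*·5.0000+(1−p*)·0.0000)/1.02=1.8705; Δ=(5.0000−0.0000)/(145.8606−71.4619)=0.0672; B=V−Δ·S=-4.7085
Node (2,2) S=199.8090: V=(p*·5.0000+(1−p*)·5.0000)/1.02=4.9020; Δ=(5.0000−5.0000)/(297.7154−145.8606)=0.0000; B=V−Δ·S=4.9020
Node (1,0) S=65.7000: V=(p*·1.8705+(1−p*)·0.0000)/1.02=0.6997; Δ=(1.8705−0.0000)/(97.8930−47.9610)=0.0375; B=V−Δ·S=-1.7614
Node (1,1) S=134.1000: V=(p*·4.9020+(1−p*)·1.8705)/1.02=2.9679; Δ=(4.9020−1.8705)/(199.8090−97.8930)=0.0297; B=V−Δ·S=-1.0209
Node (0,0) S=90.0000: V=(p*·2.9679+(1−p*)·0.6997)/1.02=1.5345; Δ=(2.9679−0.6997)/(134.1000−65.7000)=0.0332; B=V−Δ·S=-1.4499
Root portfolio cost Δ·90+B reproduces V0=1.5345.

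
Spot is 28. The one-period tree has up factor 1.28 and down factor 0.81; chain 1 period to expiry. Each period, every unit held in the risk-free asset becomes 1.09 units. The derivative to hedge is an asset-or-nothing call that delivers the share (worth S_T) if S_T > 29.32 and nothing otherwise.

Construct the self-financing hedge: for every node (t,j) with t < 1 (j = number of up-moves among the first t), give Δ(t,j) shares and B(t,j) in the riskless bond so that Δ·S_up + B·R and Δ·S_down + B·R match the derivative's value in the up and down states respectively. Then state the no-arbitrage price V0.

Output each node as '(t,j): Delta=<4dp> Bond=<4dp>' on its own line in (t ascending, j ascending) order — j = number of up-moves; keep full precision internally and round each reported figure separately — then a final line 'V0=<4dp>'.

(0,0): Delta=2.7234 Bond=-56.6668
V0=19.5885

The replicating-portfolio and risk-neutral prices coincide; use p* = (1.09−0.81)/(1.28−0.81) = 0.5957 for the latter.
Payoff layer (t=1): V(1,0)=0.0000, V(1,1)=35.8400
(0,0): S=28.0000. Δ = (V_up−V_dn)/(S_up−S_dn) = (35.8400−0.0000)/(35.8400−22.6800) = 2.7234. V = [p*·35.8400 + (1−p*)·0.0000]/1.09 = 19.5885. B = V − Δ·S = -56.6668.
The time-0 hedge costs 19.5885, which is the no-arbitrage price.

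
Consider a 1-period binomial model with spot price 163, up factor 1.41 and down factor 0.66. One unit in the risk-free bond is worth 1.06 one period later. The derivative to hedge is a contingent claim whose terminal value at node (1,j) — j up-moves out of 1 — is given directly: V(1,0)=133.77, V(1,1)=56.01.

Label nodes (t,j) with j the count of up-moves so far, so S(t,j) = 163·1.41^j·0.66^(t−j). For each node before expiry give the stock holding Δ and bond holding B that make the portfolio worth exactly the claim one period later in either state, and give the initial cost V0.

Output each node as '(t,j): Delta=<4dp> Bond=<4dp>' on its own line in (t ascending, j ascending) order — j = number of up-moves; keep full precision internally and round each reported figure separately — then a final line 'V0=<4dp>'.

Since d<R<u, set p* = (R−d)/(u−d) = 0.5333; price each node as the discounted p*-expectation of its children.
Payoff layer (t=1): V(1,0)=133.7700, V(1,1)=56.0100
(0,0): S=163.0000. Δ = (V_up−V_dn)/(S_up−S_dn) = (56.0100−133.7700)/(229.8300−107.5800) = -0.6361. V = [p*·56.0100 + (1−p*)·133.7700]/1.06 = 87.0736. B = V − Δ·S = 190.7536.
The time-0 hedge costs 87.0736, which is the no-arbitrage price.

(0,0): Delta=-0.6361 Bond=190.7536
V0=87.0736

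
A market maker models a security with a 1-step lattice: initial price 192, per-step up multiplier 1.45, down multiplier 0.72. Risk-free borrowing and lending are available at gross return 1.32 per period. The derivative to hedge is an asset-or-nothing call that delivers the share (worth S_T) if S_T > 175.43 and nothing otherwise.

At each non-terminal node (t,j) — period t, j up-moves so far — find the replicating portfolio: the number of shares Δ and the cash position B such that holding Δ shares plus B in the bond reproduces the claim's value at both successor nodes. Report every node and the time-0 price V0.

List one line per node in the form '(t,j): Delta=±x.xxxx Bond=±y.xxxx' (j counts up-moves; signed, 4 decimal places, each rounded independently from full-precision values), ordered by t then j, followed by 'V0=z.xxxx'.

(0,0): Delta=1.9863 Bond=-208.0199
V0=173.3499

Since d<R<u, set p* = (R−d)/(u−d) = 0.8219; price each node as the discounted p*-expectation of its children.
At expiry t=1: V(1,0)=0.0000, V(1,1)=278.4000
(0,0): S=192.0000. Δ = (V_up−V_dn)/(S_up−S_dn) = (278.4000−0.0000)/(278.4000−138.2400) = 1.9863. V = [p*·278.4000 + (1−p*)·0.0000]/1.32 = 173.3499. B = V − Δ·S = -208.0199.
Root portfolio cost Δ·192+B reproduces V0=173.3499.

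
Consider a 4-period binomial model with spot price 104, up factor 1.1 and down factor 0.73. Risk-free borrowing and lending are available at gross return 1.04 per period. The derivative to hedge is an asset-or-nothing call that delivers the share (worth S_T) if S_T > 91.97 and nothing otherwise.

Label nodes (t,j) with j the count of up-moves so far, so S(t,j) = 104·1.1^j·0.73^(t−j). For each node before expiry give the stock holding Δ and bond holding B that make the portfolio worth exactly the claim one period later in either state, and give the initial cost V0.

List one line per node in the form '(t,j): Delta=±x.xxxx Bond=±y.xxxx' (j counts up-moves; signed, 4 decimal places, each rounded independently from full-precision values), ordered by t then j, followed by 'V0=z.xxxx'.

(0,0): Delta=1.4932 Bond=-58.1986
(1,0): Delta=2.3347 Bond=-124.4157
(1,1): Delta=1.3851 Bond=-48.1609
(2,0): Delta=0.0000 Bond=0.0000
(2,1): Delta=2.6346 Bond=-154.4360
(2,2): Delta=1.2246 Bond=-29.8908
(3,0): Delta=0.0000 Bond=0.0000
(3,1): Delta=0.0000 Bond=0.0000
(3,2): Delta=2.9730 Bond=-191.7000
(3,3): Delta=1.0000 Bond=0.0000
V0=97.0899

The replicating-portfolio and risk-neutral prices coincide; use p* = (1.04−0.73)/(1.1−0.73) = 0.8378 for the latter.
At expiry t=4: V(4,0)=0.0000, V(4,1)=0.0000, V(4,2)=0.0000, V(4,3)=101.0495, V(4,4)=152.2664
  t=3,j=0: stock 40.4578 → up 44.5035 (V=0.0000), down 29.5342 (V=0.0000). Price 0.0000; hedge Δ=0.0000, bond B=0.0000.
  t=3,j=1: stock 60.9638 → up 67.0601 (V=0.0000), down 44.5035 (V=0.0000). Price 0.0000; hedge Δ=0.0000, bond B=0.0000.
  t=3,j=2: stock 91.8632 → up 101.0495 (V=101.0495), down 67.0601 (V=0.0000). Price 81.4068; hedge Δ=2.9730, bond B=-191.7000.
  t=3,j=3: stock 138.4240 → up 152.2664 (V=152.2664), down 101.0495 (V=101.0495). Price 138.4240; hedge Δ=1.0000, bond B=0.0000.
  t=2,j=0: stock 55.4216 → up 60.9638 (V=0.0000), down 40.4578 (V=0.0000). Price 0.0000; hedge Δ=0.0000, bond B=0.0000.
  t=2,j=1: stock 83.5120 → up 91.8632 (V=81.4068), down 60.9638 (V=0.0000). Price 65.5824; hedge Δ=2.6346, bond B=-154.4360.
  t=2,j=2: stock 125.8400 → up 138.4240 (V=138.4240), down 91.8632 (V=81.4068). Price 124.2096; hedge Δ=1.2246, bond B=-29.8908.
  t=1,j=0: stock 75.9200 → up 83.5120 (V=65.5824), down 55.4216 (V=0.0000). Price 52.8341; hedge Δ=2.3347, bond B=-124.4157.
  t=1,j=1: stock 114.4000 → up 125.8400 (V=124.2096), down 83.5120 (V=65.5824). Price 110.2908; hedge Δ=1.3851, bond B=-48.1609.
  t=0,j=0: stock 104.0000 → up 114.4000 (V=110.2908), down 75.9200 (V=52.8341). Price 97.0899; hedge Δ=1.4932, bond B=-58.1986.
Check: Δ(0,0)·S0 + B(0,0) = 97.0899 = V0.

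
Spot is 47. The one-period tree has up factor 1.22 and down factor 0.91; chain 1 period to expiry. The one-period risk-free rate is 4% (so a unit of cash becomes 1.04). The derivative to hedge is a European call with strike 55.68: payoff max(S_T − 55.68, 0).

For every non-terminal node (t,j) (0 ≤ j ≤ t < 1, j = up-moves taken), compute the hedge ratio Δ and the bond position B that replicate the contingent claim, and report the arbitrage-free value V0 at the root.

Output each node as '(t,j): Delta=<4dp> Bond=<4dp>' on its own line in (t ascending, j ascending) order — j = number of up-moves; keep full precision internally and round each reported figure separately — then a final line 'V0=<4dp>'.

(0,0): Delta=0.1139 Bond=-4.6855
V0=0.6694

No-arbitrage ⇒ martingale measure with p* = (R−d)/(u−d) = 0.4194.
At expiry t=1: V(1,0)=0.0000, V(1,1)=1.6600
Node (0,0) S=47.0000: V=(p*·1.6600+(1−p*)·0.0000)/1.04=0.6694; Δ=(1.6600−0.0000)/(57.3400−42.7700)=0.1139; B=V−Δ·S=-4.6855
Each (Δ,B) replicates both successor values, so the strategy is self-financing and V0 is arbitrage-free.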